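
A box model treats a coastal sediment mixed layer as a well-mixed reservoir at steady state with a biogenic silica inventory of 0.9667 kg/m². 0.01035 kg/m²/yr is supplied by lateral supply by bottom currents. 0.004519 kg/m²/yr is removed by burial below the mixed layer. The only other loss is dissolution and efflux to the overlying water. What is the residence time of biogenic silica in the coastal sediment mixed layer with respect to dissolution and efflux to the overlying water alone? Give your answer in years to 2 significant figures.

170 yr

At steady state ΣF_in = ΣF_out.
ΣF_in = 0.010350 kg/m²/yr.
Dissolution and efflux to the overlying water flux = ΣF_in − (0.004519) = 0.010350 − 0.004519 = 0.005831 kg/m²/yr.
τ = M / F = 0.9667 / 0.005831 = 165.8 yr.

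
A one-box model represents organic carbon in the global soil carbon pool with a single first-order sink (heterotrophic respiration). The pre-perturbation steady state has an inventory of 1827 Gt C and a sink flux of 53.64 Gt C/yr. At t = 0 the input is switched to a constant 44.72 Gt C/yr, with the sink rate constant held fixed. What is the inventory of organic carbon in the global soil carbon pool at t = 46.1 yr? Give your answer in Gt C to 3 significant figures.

τ = M₀/F₀ = 1827/53.64 = 34.06 yr; rate constant k = 1/τ.
New steady state M_∞ = F₁/k = F₁·τ = 44.72 × 34.06 = 1523.2 Gt C.
M(t) = M_∞ + (M₀ − M_∞)·e^(−t/τ); t/τ = 46.1/34.06 = 1.353, so e^(−t/τ) = 0.2583.
M(t) = 1523.2 + 303.8 × 0.2583 = 1601.7 Gt C.

1600 Gt C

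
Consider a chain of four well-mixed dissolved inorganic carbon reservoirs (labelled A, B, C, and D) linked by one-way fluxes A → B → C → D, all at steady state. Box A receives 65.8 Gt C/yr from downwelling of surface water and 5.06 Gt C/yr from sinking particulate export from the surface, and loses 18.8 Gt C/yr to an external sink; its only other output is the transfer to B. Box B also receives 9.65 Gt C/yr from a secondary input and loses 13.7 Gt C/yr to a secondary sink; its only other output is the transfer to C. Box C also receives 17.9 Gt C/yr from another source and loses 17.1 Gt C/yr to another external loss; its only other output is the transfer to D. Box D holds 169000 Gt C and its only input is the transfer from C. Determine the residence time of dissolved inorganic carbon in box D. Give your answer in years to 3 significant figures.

3460 yr

Box A: F(A→B) = (65.8 + 5.06) − 18.8 = 52.060 Gt C/yr.
Box B: F(B→C) = (52.060 + 9.65) − 13.7 = 48.010 Gt C/yr.
Box C: F(C→D) = (48.010 + 17.9) − 17.1 = 48.810 Gt C/yr.
Box D throughput = its input = 48.810 Gt C/yr; τ = 169000 / 48.810 = 3462 yr.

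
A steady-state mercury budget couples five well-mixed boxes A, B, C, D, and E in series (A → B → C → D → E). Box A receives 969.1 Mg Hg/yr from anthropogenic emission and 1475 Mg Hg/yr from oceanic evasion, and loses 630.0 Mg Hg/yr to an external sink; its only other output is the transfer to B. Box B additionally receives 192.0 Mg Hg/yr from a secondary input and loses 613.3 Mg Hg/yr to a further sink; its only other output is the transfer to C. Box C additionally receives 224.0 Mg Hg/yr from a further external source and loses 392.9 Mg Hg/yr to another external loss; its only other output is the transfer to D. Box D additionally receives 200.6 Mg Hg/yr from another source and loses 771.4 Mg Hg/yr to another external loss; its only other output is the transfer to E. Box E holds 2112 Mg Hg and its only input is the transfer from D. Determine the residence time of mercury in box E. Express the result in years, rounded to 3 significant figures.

Box A: F(A→B) = (969.1 + 1475) − 630.0 = 1814.1 Mg Hg/yr.
Box B: F(B→C) = (1814.1 + 192.0) − 613.3 = 1392.8 Mg Hg/yr.
Box C: F(C→D) = (1392.8 + 224.0) − 392.9 = 1223.9 Mg Hg/yr.
Box D: F(D→E) = (1223.9 + 200.6) − 771.4 = 653.10 Mg Hg/yr.
Box E throughput = its input = 653.10 Mg Hg/yr; τ = 2112 / 653.10 = 3.234 yr.

3.23 yr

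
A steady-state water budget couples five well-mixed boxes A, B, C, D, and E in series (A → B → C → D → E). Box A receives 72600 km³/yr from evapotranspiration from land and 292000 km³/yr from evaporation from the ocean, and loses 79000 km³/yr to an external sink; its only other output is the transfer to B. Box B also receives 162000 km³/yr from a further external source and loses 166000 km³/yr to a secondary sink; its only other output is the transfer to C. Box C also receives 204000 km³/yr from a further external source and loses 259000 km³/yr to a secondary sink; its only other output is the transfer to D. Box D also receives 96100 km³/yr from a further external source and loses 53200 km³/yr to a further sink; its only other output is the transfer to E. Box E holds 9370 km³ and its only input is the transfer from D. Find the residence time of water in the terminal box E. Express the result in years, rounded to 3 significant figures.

Box A: F(A→B) = (72600 + 292000) − 79000 = 285600 km³/yr.
Box B: F(B→C) = (285600 + 162000) − 166000 = 281600 km³/yr.
Box C: F(C→D) = (281600 + 204000) − 259000 = 226600 km³/yr.
Box D: F(D→E) = (226600 + 96100) − 53200 = 269500 km³/yr.
Box E throughput = its input = 269500 km³/yr; τ = 9370 / 269500 = 0.03477 yr.

0.0348 yr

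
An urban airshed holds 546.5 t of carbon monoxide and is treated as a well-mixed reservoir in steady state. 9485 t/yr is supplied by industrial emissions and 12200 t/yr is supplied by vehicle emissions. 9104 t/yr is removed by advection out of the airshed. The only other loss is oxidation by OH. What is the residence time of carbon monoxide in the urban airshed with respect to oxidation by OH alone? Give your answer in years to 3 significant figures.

0.0434 yr

At steady state ΣF_in = ΣF_out.
ΣF_in = 9485 + 12200 = 21685 t/yr.
Oxidation by OH flux = ΣF_in − (9104) = 21685 − 9104 = 12580 t/yr.
τ = M / F = 546.5 / 12580 = 0.04344 yr.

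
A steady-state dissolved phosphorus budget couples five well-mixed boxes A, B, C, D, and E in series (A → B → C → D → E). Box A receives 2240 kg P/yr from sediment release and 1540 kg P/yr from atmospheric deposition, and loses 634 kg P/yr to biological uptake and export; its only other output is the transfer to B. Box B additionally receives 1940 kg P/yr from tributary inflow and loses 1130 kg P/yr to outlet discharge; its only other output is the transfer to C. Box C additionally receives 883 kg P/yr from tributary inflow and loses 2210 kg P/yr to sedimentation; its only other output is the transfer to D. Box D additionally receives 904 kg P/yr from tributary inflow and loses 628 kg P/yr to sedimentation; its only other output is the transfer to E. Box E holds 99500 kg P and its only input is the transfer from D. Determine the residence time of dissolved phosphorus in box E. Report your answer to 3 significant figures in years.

Box A: F(A→B) = (2240 + 1540) − 634 = 3146.0 kg P/yr.
Box B: F(B→C) = (3146.0 + 1940) − 1130 = 3956.0 kg P/yr.
Box C: F(C→D) = (3956.0 + 883) − 2210 = 2629.0 kg P/yr.
Box D: F(D→E) = (2629.0 + 904) − 628 = 2905.0 kg P/yr.
Box E throughput = its input = 2905.0 kg P/yr; τ = 99500 / 2905.0 = 34.25 yr.

34.3 yr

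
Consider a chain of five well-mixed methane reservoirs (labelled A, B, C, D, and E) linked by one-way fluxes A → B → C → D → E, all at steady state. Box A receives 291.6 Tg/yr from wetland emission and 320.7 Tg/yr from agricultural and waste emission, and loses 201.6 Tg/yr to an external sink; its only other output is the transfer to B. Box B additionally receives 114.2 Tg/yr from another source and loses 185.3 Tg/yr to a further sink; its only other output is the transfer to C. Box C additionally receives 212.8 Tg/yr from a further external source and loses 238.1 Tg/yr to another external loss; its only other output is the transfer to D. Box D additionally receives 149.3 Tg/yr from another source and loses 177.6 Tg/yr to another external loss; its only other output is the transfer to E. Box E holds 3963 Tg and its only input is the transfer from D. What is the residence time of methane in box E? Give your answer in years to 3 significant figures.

Box A: F(A→B) = (291.6 + 320.7) − 201.6 = 410.70 Tg/yr.
Box B: F(B→C) = (410.70 + 114.2) − 185.3 = 339.60 Tg/yr.
Box C: F(C→D) = (339.60 + 212.8) − 238.1 = 314.30 Tg/yr.
Box D: F(D→E) = (314.30 + 149.3) − 177.6 = 286.00 Tg/yr.
Box E throughput = its input = 286.00 Tg/yr; τ = 3963 / 286.00 = 13.86 yr.

13.9 yr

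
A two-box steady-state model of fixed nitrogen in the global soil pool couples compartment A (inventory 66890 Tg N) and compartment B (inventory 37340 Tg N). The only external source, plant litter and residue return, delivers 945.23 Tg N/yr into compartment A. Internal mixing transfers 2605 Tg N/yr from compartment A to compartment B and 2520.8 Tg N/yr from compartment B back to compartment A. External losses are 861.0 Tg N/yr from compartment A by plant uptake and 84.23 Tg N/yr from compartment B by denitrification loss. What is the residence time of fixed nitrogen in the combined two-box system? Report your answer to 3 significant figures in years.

110 yr

Treat the two boxes together as one reservoir: the mixing fluxes between them are internal recycling, so τ = ΣM / Σ(external losses).
M_total = 66890 + 37340 = 104230 Tg N.
ΣF_external_out = 861.0 + 84.23 = 945.23 Tg N/yr.
τ = M_total / ΣF_ext = 104230 / 945.23 = 110.3 yr.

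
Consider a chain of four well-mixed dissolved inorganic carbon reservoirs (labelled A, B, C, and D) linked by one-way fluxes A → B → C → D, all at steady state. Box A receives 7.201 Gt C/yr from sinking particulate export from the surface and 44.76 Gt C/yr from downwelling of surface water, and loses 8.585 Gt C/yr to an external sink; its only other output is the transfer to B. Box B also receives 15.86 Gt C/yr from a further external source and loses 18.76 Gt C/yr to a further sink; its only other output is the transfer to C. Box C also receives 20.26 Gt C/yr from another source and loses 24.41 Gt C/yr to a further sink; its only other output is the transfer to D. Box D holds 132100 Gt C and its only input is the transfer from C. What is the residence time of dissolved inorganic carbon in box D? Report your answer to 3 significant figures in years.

Box A: F(A→B) = (7.201 + 44.76) − 8.585 = 43.376 Gt C/yr.
Box B: F(B→C) = (43.376 + 15.86) − 18.76 = 40.476 Gt C/yr.
Box C: F(C→D) = (40.476 + 20.26) − 24.41 = 36.326 Gt C/yr.
Box D throughput = its input = 36.326 Gt C/yr; τ = 132100 / 36.326 = 3637 yr.

3640 yr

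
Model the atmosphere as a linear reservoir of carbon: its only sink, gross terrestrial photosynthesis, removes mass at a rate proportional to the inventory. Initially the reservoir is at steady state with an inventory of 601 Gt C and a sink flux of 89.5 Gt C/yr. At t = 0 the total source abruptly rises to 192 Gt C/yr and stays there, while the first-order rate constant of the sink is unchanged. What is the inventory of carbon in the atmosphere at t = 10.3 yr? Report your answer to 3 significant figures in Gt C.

τ = M₀/F₀ = 601/89.5 = 6.715 yr; rate constant k = 1/τ.
New steady state M_∞ = F₁/k = F₁·τ = 192 × 6.715 = 1289.3 Gt C.
M(t) = M_∞ + (M₀ − M_∞)·e^(−t/τ); t/τ = 10.3/6.715 = 1.534, so e^(−t/τ) = 0.2157.
M(t) = 1289.3 − 688.3 × 0.2157 = 1140.8 Gt C.

1140 Gt C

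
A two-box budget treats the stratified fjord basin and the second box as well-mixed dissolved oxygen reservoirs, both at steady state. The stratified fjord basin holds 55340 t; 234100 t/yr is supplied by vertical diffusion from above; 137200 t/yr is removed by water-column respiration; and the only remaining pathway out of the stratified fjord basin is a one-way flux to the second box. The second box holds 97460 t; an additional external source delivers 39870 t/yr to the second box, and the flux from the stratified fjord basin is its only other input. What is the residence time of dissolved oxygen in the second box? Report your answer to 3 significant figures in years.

Balance the stratified fjord basin: ΣF_in = 234100 t/yr.
Flux to the second box = ΣF_in − (137200) = 96900 t/yr.
Total input to the second box = 96900 + 39870 = 136770 t/yr; at steady state this equals its total output.
τ = M / F = 97460 / 136770 = 0.7126 yr.

0.713 yr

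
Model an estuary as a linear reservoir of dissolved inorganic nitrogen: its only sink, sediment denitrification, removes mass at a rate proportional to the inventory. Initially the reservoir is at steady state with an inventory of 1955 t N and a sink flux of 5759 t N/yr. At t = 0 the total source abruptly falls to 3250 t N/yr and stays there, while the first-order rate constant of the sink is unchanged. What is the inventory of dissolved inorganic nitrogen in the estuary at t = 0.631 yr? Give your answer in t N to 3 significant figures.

Residence time τ = M₀/F₀ = 0.3395 yr. The eventual steady state is M_∞ = M₀·(F₁/F₀) = 1955 × 3250/5759 = 1103.3 t N.
The anomaly ΔM(t) = M(t) − M_∞ decays as ΔM₀·e^(−t/τ) with ΔM₀ = 1955 − 1103.3 = 851.7 t N.
At t = 0.631 yr, e^(−t/τ) = e^(−1.859) = 0.1559, so ΔM = 132.8 t N and M = 1103.3 + 132.8 = 1236.0 t N.

1240 t N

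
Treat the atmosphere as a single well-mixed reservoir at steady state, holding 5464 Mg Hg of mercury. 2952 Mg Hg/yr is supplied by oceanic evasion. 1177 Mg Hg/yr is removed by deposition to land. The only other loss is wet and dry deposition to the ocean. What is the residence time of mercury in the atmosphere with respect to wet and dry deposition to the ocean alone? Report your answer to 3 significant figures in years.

3.08 yr

At steady state ΣF_in = ΣF_out.
ΣF_in = 2952.0 Mg Hg/yr.
Wet and dry deposition to the ocean flux = ΣF_in − (1177) = 2952.0 − 1177 = 1775 Mg Hg/yr.
τ = M / F = 5464 / 1775 = 3.078 yr.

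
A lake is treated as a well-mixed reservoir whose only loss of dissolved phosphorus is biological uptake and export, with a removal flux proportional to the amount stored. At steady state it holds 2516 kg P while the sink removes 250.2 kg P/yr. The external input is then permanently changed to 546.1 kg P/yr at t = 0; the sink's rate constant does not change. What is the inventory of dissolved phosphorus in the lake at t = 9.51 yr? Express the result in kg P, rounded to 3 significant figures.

The sink rate constant is k = F₀/M₀ = 250.2/2516 = 0.09944 yr⁻¹.
Solving dM/dt = F₁ − kM with M(0) = M₀ gives M(t) = F₁/k + (M₀ − F₁/k)·e^(−kt).
F₁/k = 546.1/0.09944 = 5491.6 kg P; kt = 0.09944 × 9.51 = 0.9457, e^(−kt) = 0.3884.
M(9.51) = 5491.6 + (2516 − 5491.6) × 0.3884 = 5491.6 − 1156 = 4335.8 kg P.

4340 kg P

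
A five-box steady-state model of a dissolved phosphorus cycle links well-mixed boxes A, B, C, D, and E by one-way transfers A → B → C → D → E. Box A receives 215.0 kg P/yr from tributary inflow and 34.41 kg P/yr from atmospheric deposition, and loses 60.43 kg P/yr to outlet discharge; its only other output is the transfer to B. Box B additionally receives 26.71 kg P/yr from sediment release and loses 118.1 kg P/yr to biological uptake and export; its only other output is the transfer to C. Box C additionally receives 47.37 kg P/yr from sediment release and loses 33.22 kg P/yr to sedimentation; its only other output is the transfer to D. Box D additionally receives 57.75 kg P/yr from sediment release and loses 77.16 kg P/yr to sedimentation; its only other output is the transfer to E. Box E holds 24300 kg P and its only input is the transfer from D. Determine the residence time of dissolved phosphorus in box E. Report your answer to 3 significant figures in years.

263 yr

Box A: F(A→B) = (215.0 + 34.41) − 60.43 = 188.98 kg P/yr.
Box B: F(B→C) = (188.98 + 26.71) − 118.1 = 97.590 kg P/yr.
Box C: F(C→D) = (97.590 + 47.37) − 33.22 = 111.74 kg P/yr.
Box D: F(D→E) = (111.74 + 57.75) − 77.16 = 92.330 kg P/yr.
Box E throughput = its input = 92.330 kg P/yr; τ = 24300 / 92.330 = 263.2 yr.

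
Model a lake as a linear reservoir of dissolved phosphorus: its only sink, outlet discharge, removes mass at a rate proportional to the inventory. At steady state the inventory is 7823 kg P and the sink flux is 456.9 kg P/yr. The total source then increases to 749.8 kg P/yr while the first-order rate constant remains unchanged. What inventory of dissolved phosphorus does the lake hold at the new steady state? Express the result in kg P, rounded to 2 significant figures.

Rate constant k = F/M = 456.9 / 7823 = 0.05840 yr⁻¹.
At the new steady state, source = k·M_new ⇒ M_new = 749.8 / 0.05840 = 12840 kg P.
(Equivalently M_new = M × F_new/F_old = 7823 × 749.8/456.9.)

13000 kg P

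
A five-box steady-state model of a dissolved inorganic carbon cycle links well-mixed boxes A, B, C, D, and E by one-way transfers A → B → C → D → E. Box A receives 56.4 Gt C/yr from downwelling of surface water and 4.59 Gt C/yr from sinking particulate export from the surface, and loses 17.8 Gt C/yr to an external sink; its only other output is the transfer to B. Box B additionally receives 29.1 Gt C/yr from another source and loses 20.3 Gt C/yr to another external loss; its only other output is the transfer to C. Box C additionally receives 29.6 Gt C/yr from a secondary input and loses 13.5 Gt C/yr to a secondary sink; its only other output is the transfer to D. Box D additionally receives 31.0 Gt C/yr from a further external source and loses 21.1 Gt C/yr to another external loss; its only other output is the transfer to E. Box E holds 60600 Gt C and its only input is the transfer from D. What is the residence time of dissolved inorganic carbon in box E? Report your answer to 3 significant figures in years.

777 yr

Box A: F(A→B) = (56.4 + 4.59) − 17.8 = 43.190 Gt C/yr.
Box B: F(B→C) = (43.190 + 29.1) − 20.3 = 51.990 Gt C/yr.
Box C: F(C→D) = (51.990 + 29.6) − 13.5 = 68.090 Gt C/yr.
Box D: F(D→E) = (68.090 + 31.0) − 21.1 = 77.990 Gt C/yr.
Box E throughput = its input = 77.990 Gt C/yr; τ = 60600 / 77.990 = 777.0 yr.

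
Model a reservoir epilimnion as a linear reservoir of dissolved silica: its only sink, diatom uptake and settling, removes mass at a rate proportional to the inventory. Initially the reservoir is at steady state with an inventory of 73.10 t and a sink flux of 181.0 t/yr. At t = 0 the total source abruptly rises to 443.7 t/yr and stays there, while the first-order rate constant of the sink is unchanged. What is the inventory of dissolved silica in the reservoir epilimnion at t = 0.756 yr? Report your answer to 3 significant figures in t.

Residence time τ = M₀/F₀ = 0.4039 yr. The eventual steady state is M_∞ = M₀·(F₁/F₀) = 73.10 × 443.7/181.0 = 179.20 t.
The anomaly ΔM(t) = M(t) − M_∞ decays as ΔM₀·e^(−t/τ) with ΔM₀ = 73.10 − 179.20 = −106.1 t.
At t = 0.756 yr, e^(−t/τ) = e^(−1.872) = 0.1538, so ΔM = −16.32 t and M = 179.20 − 16.32 = 162.88 t.

163 t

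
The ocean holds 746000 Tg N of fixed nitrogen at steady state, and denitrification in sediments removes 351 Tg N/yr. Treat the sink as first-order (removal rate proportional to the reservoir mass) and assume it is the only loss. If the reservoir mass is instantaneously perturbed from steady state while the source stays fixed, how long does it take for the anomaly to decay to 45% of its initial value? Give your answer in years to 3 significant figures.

1700 yr

For a linear reservoir the anomaly decays as exp(−t/τ) with τ = M/F = 746000/351 = 2125 yr.
exp(−t/τ) = 0.45 ⇒ t = −τ ln(0.45) = 2125 × 0.7985 = 1697 yr.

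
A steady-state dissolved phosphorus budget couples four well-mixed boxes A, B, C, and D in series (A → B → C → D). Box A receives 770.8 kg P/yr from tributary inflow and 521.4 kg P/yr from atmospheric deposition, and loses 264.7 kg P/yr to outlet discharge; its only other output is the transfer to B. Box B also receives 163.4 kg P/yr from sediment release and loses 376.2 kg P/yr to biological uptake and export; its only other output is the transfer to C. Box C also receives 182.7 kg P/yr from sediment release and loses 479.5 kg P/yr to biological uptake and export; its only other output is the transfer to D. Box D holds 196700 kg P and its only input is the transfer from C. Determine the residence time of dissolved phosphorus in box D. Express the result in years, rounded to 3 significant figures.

380 yr

Box A: F(A→B) = (770.8 + 521.4) − 264.7 = 1027.5 kg P/yr.
Box B: F(B→C) = (1027.5 + 163.4) − 376.2 = 814.70 kg P/yr.
Box C: F(C→D) = (814.70 + 182.7) − 479.5 = 517.90 kg P/yr.
Box D throughput = its input = 517.90 kg P/yr; τ = 196700 / 517.90 = 379.8 yr.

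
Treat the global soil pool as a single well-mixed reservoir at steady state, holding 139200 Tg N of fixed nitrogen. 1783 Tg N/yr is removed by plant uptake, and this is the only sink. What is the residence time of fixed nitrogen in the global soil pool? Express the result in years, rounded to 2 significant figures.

78 yr

τ = M / F = 139200 / 1783 = 78.07 yr.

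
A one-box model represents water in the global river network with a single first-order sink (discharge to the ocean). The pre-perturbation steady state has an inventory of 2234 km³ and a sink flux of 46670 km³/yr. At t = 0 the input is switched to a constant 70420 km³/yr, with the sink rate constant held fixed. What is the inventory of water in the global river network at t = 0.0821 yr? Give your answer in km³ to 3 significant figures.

The sink rate constant is k = F₀/M₀ = 46670/2234 = 20.89 yr⁻¹.
Solving dM/dt = F₁ − kM with M(0) = M₀ gives M(t) = F₁/k + (M₀ − F₁/k)·e^(−kt).
F₁/k = 70420/20.89 = 3370.9 km³; kt = 20.89 × 0.0821 = 1.715, e^(−kt) = 0.1799.
M(0.0821) = 3370.9 + (2234 − 3370.9) × 0.1799 = 3370.9 − 204.6 = 3166.3 km³.

3170 km³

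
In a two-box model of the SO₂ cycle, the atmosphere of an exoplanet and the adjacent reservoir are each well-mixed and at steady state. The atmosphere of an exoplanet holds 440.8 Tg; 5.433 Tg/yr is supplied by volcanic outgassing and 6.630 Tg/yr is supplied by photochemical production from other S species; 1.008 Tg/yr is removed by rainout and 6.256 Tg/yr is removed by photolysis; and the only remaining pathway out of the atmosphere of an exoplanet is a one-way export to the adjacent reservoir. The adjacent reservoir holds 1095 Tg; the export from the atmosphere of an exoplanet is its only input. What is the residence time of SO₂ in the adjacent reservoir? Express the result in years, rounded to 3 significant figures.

228 yr

Balance the atmosphere of an exoplanet: ΣF_in = 5.433 + 6.630 = 12.063 Tg/yr.
Export to the adjacent reservoir = ΣF_in − (1.008 + 6.256) = 4.7990 Tg/yr.
At steady state the output of the adjacent reservoir equals its input, 4.7990 Tg/yr.
τ = M / F = 1095 / 4.7990 = 228.2 yr.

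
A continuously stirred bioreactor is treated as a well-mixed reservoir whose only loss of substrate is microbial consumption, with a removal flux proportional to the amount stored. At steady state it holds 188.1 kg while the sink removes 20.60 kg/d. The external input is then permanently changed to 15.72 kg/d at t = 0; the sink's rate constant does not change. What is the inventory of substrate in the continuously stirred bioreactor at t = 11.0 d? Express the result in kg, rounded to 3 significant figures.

τ = M₀/F₀ = 188.1/20.60 = 9.131 d; rate constant k = 1/τ.
New steady state M_∞ = F₁/k = F₁·τ = 15.72 × 9.131 = 143.54 kg.
M(t) = M_∞ + (M₀ − M_∞)·e^(−t/τ); t/τ = 11.0/9.131 = 1.205, so e^(−t/τ) = 0.2998.
M(t) = 143.54 + 44.56 × 0.2998 = 156.90 kg.

157 kg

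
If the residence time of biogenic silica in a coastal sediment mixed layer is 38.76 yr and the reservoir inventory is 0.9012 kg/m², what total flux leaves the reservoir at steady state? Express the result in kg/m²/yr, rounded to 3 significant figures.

F = M / τ = 0.9012 / 38.76 = 0.02325 kg/m²/yr.

0.0233 kg/m²/yr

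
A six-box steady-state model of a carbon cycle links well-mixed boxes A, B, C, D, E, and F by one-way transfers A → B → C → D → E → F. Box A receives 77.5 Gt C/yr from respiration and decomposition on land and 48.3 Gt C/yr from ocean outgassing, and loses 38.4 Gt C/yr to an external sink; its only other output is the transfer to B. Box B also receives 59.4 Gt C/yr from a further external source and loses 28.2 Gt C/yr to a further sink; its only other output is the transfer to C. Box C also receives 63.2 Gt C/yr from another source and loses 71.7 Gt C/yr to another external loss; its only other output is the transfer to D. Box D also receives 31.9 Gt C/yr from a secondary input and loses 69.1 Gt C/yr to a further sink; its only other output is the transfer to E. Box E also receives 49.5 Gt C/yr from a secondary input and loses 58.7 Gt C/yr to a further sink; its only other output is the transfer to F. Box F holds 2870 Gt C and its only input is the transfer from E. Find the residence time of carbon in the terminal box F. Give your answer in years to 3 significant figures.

Box A: F(A→B) = (77.5 + 48.3) − 38.4 = 87.400 Gt C/yr.
Box B: F(B→C) = (87.400 + 59.4) − 28.2 = 118.60 Gt C/yr.
Box C: F(C→D) = (118.60 + 63.2) − 71.7 = 110.10 Gt C/yr.
Box D: F(D→E) = (110.10 + 31.9) − 69.1 = 72.900 Gt C/yr.
Box E: F(E→F) = (72.900 + 49.5) − 58.7 = 63.700 Gt C/yr.
Box F throughput = its input = 63.700 Gt C/yr; τ = 2870 / 63.700 = 45.05 yr.

45.1 yr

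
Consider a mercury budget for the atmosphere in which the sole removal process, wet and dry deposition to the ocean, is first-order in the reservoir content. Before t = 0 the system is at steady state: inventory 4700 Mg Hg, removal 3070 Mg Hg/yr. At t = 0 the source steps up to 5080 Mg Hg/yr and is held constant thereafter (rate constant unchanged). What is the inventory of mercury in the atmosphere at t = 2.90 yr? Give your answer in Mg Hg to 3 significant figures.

Residence time τ = M₀/F₀ = 1.531 yr. The eventual steady state is M_∞ = M₀·(F₁/F₀) = 4700 × 5080/3070 = 7777.2 Mg Hg.
The anomaly ΔM(t) = M(t) − M_∞ decays as ΔM₀·e^(−t/τ) with ΔM₀ = 4700 − 7777.2 = −3077 Mg Hg.
At t = 2.90 yr, e^(−t/τ) = e^(−1.894) = 0.1504, so ΔM = −462.9 Mg Hg and M = 7777.2 − 462.9 = 7314.3 Mg Hg.

7310 Mg Hg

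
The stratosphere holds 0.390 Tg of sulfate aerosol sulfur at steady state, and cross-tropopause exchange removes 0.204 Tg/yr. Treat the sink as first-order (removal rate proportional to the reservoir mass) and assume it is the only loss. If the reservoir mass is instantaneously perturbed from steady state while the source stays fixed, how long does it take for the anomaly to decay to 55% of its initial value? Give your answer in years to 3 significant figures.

For a linear reservoir the anomaly decays as exp(−t/τ) with τ = M/F = 0.390/0.204 = 1.912 yr.
exp(−t/τ) = 0.55 ⇒ t = −τ ln(0.55) = 1.912 × 0.5978 = 1.143 yr.

1.14 yr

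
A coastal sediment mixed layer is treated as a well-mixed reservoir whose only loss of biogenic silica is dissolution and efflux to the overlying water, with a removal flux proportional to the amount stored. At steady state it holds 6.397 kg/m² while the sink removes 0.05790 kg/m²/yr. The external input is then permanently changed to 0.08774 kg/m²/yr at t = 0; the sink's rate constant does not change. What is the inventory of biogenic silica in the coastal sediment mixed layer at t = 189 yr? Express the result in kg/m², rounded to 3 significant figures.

9.10 kg/m²

Residence time τ = M₀/F₀ = 110.5 yr. The eventual steady state is M_∞ = M₀·(F₁/F₀) = 6.397 × 0.08774/0.05790 = 9.6938 kg/m².
The anomaly ΔM(t) = M(t) − M_∞ decays as ΔM₀·e^(−t/τ) with ΔM₀ = 6.397 − 9.6938 = −3.297 kg/m².
At t = 189 yr, e^(−t/τ) = e^(−1.711) = 0.1807, so ΔM = −0.5959 kg/m² and M = 9.6938 − 0.5959 = 9.0979 kg/m².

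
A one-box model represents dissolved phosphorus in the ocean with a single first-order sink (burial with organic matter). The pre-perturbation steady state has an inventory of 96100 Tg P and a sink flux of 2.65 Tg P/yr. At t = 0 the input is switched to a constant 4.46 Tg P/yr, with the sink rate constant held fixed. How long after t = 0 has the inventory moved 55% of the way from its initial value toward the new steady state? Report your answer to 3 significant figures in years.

29000 yr

τ = M₀/F₀ = 96100/2.65 = 36260 yr.
The remaining gap fraction is e^(−t/τ); 55% covered ⇒ e^(−t/τ) = 0.450.
t = −τ ln(0.450) = 36260 × 0.7985 = 28960 yr.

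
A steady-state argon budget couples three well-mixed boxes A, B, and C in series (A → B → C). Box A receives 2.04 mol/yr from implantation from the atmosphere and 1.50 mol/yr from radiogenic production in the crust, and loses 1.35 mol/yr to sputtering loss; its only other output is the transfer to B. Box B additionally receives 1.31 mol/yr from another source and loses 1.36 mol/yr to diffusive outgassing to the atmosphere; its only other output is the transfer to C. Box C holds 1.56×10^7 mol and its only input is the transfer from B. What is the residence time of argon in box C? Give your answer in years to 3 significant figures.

7.29×10^6 yr

Box A: F(A→B) = (2.04 + 1.50) − 1.35 = 2.1900 mol/yr.
Box B: F(B→C) = (2.1900 + 1.31) − 1.36 = 2.1400 mol/yr.
Box C throughput = its input = 2.1400 mol/yr; τ = 1.56×10^7 / 2.1400 = 7.290×10^6 yr.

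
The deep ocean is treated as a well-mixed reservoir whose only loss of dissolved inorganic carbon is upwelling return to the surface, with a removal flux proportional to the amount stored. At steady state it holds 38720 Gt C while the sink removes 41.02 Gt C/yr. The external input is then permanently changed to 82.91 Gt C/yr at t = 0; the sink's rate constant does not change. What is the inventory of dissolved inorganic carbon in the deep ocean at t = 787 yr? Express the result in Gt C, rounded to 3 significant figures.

61100 Gt C

The sink rate constant is k = F₀/M₀ = 41.02/38720 = 0.001059 yr⁻¹.
Solving dM/dt = F₁ − kM with M(0) = M₀ gives M(t) = F₁/k + (M₀ − F₁/k)·e^(−kt).
F₁/k = 82.91/0.001059 = 78261 Gt C; kt = 0.001059 × 787 = 0.8337, e^(−kt) = 0.4344.
M(787) = 78261 + (38720 − 78261) × 0.4344 = 78261 − 17180 = 61084 Gt C.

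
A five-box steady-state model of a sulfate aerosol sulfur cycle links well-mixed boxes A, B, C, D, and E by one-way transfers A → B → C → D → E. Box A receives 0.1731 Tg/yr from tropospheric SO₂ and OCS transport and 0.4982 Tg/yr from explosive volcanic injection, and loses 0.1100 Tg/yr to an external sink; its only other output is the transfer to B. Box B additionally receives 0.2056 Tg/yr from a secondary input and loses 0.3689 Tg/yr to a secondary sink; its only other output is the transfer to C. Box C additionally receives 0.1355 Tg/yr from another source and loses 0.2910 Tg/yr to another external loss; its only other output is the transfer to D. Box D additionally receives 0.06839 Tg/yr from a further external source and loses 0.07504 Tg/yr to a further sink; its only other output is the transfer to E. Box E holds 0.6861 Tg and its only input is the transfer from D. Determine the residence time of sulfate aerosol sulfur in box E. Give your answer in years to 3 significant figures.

Box A: F(A→B) = (0.1731 + 0.4982) − 0.1100 = 0.56130 Tg/yr.
Box B: F(B→C) = (0.56130 + 0.2056) − 0.3689 = 0.39800 Tg/yr.
Box C: F(C→D) = (0.39800 + 0.1355) − 0.2910 = 0.24250 Tg/yr.
Box D: F(D→E) = (0.24250 + 0.06839) − 0.07504 = 0.23585 Tg/yr.
Box E throughput = its input = 0.23585 Tg/yr; τ = 0.6861 / 0.23585 = 2.909 yr.

2.91 yr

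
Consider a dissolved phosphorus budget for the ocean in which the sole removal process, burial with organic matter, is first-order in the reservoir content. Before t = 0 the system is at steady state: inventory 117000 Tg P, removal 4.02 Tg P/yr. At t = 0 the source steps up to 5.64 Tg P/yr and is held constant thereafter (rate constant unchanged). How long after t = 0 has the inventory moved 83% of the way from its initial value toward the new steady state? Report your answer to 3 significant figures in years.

τ = M₀/F₀ = 117000/4.02 = 29100 yr.
The remaining gap fraction is e^(−t/τ); 83% covered ⇒ e^(−t/τ) = 0.170.
t = −τ ln(0.170) = 29100 × 1.772 = 51570 yr.

51600 yr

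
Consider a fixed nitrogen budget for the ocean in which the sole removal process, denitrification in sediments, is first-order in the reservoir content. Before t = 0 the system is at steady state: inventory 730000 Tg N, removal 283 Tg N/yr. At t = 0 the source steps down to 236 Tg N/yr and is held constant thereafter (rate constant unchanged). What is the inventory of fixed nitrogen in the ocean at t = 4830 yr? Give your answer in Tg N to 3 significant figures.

627000 Tg N

The sink rate constant is k = F₀/M₀ = 283/730000 = 0.0003877 yr⁻¹.
Solving dM/dt = F₁ − kM with M(0) = M₀ gives M(t) = F₁/k + (M₀ − F₁/k)·e^(−kt).
F₁/k = 236/0.0003877 = 608760 Tg N; kt = 0.0003877 × 4830 = 1.872, e^(−kt) = 0.1537.
M(4830) = 608760 + (730000 − 608760) × 0.1537 = 608760 + 18640 = 627400 Tg N.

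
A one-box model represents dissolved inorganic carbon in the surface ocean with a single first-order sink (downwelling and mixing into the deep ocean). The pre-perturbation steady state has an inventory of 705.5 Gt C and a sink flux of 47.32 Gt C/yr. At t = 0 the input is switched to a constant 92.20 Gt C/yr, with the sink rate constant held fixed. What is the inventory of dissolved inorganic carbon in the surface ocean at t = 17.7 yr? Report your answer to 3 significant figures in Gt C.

τ = M₀/F₀ = 705.5/47.32 = 14.91 yr; rate constant k = 1/τ.
New steady state M_∞ = F₁/k = F₁·τ = 92.20 × 14.91 = 1374.6 Gt C.
M(t) = M_∞ + (M₀ − M_∞)·e^(−t/τ); t/τ = 17.7/14.91 = 1.187, so e^(−t/τ) = 0.3051.
M(t) = 1374.6 − 669.1 × 0.3051 = 1170.5 Gt C.

1170 Gt C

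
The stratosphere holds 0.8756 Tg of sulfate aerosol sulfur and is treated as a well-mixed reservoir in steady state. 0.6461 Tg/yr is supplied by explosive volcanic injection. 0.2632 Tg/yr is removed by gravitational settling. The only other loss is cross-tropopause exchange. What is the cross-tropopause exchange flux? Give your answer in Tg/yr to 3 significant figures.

At steady state ΣF_in = ΣF_out.
ΣF_in = 0.64610 Tg/yr.
Cross-tropopause exchange flux = ΣF_in − (0.2632) = 0.64610 − 0.2632 = 0.3829 Tg/yr.

0.383 Tg/yr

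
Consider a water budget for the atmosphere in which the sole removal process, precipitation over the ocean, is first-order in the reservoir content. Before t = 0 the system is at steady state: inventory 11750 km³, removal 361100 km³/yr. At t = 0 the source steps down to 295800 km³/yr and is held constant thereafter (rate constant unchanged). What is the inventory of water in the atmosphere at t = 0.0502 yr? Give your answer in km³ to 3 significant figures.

10100 km³

The sink rate constant is k = F₀/M₀ = 361100/11750 = 30.73 yr⁻¹.
Solving dM/dt = F₁ − kM with M(0) = M₀ gives M(t) = F₁/k + (M₀ − F₁/k)·e^(−kt).
F₁/k = 295800/30.73 = 9625.2 km³; kt = 30.73 × 0.0502 = 1.543, e^(−kt) = 0.2138.
M(0.0502) = 9625.2 + (11750 − 9625.2) × 0.2138 = 9625.2 + 454.3 = 10079 km³.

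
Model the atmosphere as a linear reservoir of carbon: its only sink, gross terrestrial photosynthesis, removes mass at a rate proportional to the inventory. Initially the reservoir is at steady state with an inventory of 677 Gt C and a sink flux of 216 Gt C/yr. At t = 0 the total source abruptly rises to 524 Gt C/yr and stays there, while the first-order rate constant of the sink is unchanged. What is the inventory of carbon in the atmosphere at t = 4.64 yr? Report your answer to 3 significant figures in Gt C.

1420 Gt C

τ = M₀/F₀ = 677/216 = 3.134 yr; rate constant k = 1/τ.
New steady state M_∞ = F₁/k = F₁·τ = 524 × 3.134 = 1642.4 Gt C.
M(t) = M_∞ + (M₀ − M_∞)·e^(−t/τ); t/τ = 4.64/3.134 = 1.480, so e^(−t/τ) = 0.2275.
M(t) = 1642.4 − 965.4 × 0.2275 = 1422.7 Gt C.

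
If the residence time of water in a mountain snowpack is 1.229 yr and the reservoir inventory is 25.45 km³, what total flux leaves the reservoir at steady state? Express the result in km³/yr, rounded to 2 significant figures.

F = M / τ = 25.45 / 1.229 = 20.71 km³/yr.

21 km³/yr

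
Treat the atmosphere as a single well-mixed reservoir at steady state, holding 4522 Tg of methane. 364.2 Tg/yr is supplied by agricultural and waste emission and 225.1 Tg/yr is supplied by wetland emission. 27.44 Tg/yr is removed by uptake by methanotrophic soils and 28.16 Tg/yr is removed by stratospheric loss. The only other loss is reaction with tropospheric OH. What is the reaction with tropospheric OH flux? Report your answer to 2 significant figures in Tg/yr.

530 Tg/yr

At steady state ΣF_in = ΣF_out.
ΣF_in = 364.2 + 225.1 = 589.30 Tg/yr.
Reaction with tropospheric OH flux = ΣF_in − (27.44 + 28.16) = 589.30 − 55.60 = 533.7 Tg/yr.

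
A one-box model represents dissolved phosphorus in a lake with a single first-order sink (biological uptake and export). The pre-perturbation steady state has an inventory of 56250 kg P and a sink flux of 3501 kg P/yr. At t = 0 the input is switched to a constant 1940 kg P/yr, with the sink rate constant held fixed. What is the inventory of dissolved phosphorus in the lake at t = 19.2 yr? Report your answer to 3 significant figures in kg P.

Residence time τ = M₀/F₀ = 16.07 yr. The eventual steady state is M_∞ = M₀·(F₁/F₀) = 56250 × 1940/3501 = 31170 kg P.
The anomaly ΔM(t) = M(t) − M_∞ decays as ΔM₀·e^(−t/τ) with ΔM₀ = 56250 − 31170 = 25080 kg P.
At t = 19.2 yr, e^(−t/τ) = e^(−1.195) = 0.3027, so ΔM = 7592 kg P and M = 31170 + 7592 = 38762 kg P.

38800 kg P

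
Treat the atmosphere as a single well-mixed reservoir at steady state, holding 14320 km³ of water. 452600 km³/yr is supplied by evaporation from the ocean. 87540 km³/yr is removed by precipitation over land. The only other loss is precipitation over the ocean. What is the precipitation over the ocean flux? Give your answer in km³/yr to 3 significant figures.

At steady state ΣF_in = ΣF_out.
ΣF_in = 452600 km³/yr.
Precipitation over the ocean flux = ΣF_in − (87540) = 452600 − 87540 = 365100 km³/yr.

365000 km³/yr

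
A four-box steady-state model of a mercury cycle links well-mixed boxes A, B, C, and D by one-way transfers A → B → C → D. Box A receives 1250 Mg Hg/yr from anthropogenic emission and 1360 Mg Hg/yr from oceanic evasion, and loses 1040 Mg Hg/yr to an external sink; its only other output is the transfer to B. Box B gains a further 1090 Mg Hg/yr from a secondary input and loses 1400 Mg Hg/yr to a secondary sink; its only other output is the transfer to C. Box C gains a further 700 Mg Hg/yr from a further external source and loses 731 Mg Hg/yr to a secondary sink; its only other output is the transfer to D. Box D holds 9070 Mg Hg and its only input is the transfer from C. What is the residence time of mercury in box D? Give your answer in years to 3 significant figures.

Box A: F(A→B) = (1250 + 1360) − 1040 = 1570.0 Mg Hg/yr.
Box B: F(B→C) = (1570.0 + 1090) − 1400 = 1260.0 Mg Hg/yr.
Box C: F(C→D) = (1260.0 + 700) − 731 = 1229.0 Mg Hg/yr.
Box D throughput = its input = 1229.0 Mg Hg/yr; τ = 9070 / 1229.0 = 7.380 yr.

7.38 yr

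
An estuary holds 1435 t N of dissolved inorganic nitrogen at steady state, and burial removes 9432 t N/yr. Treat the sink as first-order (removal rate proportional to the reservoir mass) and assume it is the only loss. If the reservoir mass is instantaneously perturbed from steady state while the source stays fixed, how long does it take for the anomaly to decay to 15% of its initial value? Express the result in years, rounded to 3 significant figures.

For a linear reservoir the anomaly decays as exp(−t/τ) with τ = M/F = 1435/9432 = 0.1521 yr.
exp(−t/τ) = 0.15 ⇒ t = −τ ln(0.15) = 0.1521 × 1.897 = 0.2886 yr.

0.289 yr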